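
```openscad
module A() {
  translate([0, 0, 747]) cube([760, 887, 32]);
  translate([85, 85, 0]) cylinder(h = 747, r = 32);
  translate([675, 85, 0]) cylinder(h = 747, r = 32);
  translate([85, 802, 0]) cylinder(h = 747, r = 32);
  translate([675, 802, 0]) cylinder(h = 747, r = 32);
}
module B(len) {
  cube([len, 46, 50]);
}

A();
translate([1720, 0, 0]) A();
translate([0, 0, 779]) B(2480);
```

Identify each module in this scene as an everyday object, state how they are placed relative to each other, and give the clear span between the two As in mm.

A is a table. B is a beam. A beam spans the tops of two tables. The clear span between the two tables is 960 mm.

Second table starts at x = 1720; first ends at x = 760; clear span = 1720 − 760 = 960 mm.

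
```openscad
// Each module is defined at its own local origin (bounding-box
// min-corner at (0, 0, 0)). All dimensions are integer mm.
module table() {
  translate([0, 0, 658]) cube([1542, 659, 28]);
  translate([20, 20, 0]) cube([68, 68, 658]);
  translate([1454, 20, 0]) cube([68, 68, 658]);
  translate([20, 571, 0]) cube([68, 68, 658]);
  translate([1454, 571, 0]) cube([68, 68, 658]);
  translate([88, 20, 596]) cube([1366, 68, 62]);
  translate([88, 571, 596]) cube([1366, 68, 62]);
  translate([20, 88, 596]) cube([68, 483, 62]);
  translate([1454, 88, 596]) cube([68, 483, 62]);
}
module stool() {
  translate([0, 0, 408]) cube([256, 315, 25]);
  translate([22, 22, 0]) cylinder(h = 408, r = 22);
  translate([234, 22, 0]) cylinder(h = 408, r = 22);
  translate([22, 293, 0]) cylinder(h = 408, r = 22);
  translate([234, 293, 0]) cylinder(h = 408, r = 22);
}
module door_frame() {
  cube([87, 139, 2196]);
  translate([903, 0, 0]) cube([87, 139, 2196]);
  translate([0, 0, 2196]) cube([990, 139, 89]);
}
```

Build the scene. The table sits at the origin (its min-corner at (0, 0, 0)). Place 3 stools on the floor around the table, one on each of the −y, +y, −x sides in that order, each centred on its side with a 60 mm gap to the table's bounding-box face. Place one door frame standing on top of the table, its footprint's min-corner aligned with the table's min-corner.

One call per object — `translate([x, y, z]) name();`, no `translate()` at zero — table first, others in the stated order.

table();
translate([643, -375, 0]) stool();
translate([643, 719, 0]) stool();
translate([-316, 172, 0]) stool();
translate([0, 0, 686]) door_frame();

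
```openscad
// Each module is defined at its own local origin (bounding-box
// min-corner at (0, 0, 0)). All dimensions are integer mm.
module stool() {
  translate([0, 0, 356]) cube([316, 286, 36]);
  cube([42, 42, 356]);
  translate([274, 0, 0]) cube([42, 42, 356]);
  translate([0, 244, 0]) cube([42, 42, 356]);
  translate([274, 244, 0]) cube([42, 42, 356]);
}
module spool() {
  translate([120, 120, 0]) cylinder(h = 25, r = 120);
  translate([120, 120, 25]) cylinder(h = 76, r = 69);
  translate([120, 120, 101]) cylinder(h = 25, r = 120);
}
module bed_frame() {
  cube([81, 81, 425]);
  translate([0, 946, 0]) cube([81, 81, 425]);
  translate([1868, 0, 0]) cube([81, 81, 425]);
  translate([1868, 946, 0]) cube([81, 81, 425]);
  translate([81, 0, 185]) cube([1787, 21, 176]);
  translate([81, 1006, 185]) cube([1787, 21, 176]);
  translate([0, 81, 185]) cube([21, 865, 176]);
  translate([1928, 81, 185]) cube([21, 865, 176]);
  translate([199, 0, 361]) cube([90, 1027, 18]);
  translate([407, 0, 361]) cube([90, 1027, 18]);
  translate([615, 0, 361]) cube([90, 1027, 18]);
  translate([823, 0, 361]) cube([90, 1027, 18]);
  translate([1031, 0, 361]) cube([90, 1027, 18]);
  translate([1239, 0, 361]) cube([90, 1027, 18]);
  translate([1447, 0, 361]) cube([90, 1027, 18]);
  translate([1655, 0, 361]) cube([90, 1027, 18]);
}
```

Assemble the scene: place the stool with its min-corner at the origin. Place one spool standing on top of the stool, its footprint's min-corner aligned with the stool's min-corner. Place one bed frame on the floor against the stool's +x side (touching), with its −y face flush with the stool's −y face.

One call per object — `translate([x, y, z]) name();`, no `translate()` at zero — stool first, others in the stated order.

stool();
translate([0, 0, 392]) spool();
translate([316, 0, 0]) bed_frame();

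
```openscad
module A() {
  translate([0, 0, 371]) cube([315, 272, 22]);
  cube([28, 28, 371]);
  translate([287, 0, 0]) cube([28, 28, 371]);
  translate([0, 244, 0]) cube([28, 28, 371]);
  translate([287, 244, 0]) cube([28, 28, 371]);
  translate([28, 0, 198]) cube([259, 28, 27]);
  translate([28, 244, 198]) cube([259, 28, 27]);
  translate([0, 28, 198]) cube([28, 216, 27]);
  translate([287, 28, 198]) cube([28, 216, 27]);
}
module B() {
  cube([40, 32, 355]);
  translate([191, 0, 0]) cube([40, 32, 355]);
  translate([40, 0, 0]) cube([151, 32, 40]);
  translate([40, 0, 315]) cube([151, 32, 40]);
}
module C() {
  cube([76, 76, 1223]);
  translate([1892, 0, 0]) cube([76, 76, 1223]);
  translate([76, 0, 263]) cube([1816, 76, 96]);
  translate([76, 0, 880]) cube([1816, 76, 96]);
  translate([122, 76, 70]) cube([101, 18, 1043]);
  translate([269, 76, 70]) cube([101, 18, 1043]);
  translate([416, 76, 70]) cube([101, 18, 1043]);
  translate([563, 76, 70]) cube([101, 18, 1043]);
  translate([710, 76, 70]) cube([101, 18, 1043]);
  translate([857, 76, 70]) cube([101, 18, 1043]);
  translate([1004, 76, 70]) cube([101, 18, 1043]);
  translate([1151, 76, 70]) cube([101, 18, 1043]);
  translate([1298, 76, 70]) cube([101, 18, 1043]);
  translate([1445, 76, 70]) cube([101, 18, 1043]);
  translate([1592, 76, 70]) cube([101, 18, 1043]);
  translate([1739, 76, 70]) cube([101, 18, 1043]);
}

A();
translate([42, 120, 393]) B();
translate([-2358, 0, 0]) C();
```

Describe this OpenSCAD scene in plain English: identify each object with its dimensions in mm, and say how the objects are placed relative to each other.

A is a simple wooden stool: a rectangular seat 315 mm (x) by 272 mm (y), 22 mm thick, top face at z = 393 mm, on four square legs, each 28×28 mm in cross-section. The legs rest on z = 0, each flush with a corner of the seat. Four stretchers, 28 mm wide and 27 mm tall, connect adjacent legs with their undersides at z = 198 mm, each running between the inner faces of the legs it joins and aligned with the legs' outer faces on the other axis.

B is a picture frame with a 151×275 mm rectangular opening (x by z) and a uniform 40 mm border on every side. Frame depth is 32 mm along y. It is built from two vertical stiles running the full outside height and two horizontal rails spanning the gap between the stiles.

C is a fence section. Two 76×76 mm posts, 1223 mm tall, stand on the floor with a clear span of 1816 mm between their inner faces. Two horizontal rails of 76×96 mm section span the gap between the posts with their undersides at z = 263 mm and z = 880 mm, flush with the posts' −y face. 12 pickets, each 101 mm wide, 18 mm thick and 1043 mm tall, are fixed to the +y face of the rails with their bottoms at z = 70 mm, evenly spaced across the span with equal gaps (rounded down to the nearest mm) at the −x end and between each pair — any rounding remainder accumulates at the +x end.

The picture frame is on top of the stool, centred. The fence section is on the floor beside the stool on its −x side.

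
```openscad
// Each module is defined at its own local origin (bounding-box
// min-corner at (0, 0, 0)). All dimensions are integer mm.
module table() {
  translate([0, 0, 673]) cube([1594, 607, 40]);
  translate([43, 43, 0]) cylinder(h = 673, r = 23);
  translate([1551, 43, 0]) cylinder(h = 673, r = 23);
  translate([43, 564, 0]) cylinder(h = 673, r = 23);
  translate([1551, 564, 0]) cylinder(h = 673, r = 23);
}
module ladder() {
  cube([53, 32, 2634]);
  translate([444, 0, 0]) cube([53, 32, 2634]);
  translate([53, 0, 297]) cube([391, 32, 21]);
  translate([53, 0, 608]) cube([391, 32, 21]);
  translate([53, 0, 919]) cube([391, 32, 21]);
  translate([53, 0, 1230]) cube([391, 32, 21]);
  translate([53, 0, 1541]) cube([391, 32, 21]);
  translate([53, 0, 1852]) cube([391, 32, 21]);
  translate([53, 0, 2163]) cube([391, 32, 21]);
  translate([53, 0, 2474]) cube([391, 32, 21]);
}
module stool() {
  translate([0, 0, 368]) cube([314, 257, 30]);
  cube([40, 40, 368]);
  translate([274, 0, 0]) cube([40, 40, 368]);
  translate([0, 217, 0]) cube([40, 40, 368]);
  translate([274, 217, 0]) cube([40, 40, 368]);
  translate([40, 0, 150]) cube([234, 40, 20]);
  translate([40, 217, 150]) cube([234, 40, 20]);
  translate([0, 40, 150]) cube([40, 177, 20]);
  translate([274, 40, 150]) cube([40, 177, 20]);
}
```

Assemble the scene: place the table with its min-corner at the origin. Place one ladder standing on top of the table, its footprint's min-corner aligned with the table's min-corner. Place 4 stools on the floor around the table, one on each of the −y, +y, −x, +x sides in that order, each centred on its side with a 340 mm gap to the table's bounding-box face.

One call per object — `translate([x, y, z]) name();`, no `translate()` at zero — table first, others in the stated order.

table();
translate([0, 0, 713]) ladder();
translate([640, -597, 0]) stool();
translate([640, 947, 0]) stool();
translate([-654, 175, 0]) stool();
translate([1934, 175, 0]) stool();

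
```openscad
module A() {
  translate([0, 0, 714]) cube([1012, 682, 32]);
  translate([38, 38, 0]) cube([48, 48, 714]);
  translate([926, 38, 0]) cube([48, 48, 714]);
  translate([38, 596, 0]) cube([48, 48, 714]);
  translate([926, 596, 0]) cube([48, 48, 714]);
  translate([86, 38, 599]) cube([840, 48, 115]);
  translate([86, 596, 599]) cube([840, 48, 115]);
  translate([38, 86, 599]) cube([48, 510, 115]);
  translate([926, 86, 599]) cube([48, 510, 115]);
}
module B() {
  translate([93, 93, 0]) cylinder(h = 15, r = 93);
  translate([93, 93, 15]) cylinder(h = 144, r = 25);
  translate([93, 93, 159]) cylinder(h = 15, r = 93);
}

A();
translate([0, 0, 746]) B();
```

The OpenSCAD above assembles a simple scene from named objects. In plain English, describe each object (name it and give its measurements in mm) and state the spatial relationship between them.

A is a rectangular dining table. The top is 1012×682×32 mm with its upper surface at z = 746 mm. It stands on four 48×48 mm square legs, each inset 38 mm from the nearest pair of top edges, running from the floor to the underside of the top. Four apron rails, 48 mm thick and 115 mm tall, run between adjacent legs with their top edges flush with the underside of the top and their outer faces flush with the legs' outer faces.

B is a spool: two coaxial disc flanges of radius 93 mm and thickness 15 mm, joined by a core cylinder of radius 25 mm and height 144 mm. The lower flange rests on z = 0 and the three cylinders share a vertical axis.

The spool is on top of the table.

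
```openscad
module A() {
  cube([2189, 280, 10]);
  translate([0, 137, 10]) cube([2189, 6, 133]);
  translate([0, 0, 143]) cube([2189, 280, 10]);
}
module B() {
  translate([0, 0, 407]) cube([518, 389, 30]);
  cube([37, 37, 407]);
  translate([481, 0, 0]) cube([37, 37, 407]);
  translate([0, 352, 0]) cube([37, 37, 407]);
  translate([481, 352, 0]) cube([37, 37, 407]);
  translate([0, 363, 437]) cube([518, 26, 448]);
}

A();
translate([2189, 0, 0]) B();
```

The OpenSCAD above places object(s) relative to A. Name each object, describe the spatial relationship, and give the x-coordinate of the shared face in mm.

The I-beam's +x face and the chair's −x face are both at x = 2189 mm.

A is an I-beam. B is a chair. The chair is against the I-beam's +x side, with their −y faces flush. The x-coordinate of the shared face is 2189 mm.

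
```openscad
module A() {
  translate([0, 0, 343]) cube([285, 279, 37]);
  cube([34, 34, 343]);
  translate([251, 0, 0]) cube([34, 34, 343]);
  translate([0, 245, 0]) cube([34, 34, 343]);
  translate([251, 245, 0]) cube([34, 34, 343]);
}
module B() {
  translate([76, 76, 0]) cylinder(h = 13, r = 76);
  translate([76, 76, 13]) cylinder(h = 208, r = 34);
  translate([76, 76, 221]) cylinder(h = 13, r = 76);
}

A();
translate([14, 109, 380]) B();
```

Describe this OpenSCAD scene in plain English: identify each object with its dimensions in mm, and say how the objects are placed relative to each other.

A is a four-legged stool. The seat is 285×279 mm, 37 mm thick, top at z = 380 mm. It stands on four square legs, each 34×34 mm in cross-section, from z = 0 to the seat underside, each flush with a corner of the seat.

B is a spool: two coaxial disc flanges of radius 76 mm and thickness 13 mm, joined by a core cylinder of radius 34 mm and height 208 mm. The lower flange rests on z = 0 and the three cylinders share a vertical axis.

The spool is on top of the stool.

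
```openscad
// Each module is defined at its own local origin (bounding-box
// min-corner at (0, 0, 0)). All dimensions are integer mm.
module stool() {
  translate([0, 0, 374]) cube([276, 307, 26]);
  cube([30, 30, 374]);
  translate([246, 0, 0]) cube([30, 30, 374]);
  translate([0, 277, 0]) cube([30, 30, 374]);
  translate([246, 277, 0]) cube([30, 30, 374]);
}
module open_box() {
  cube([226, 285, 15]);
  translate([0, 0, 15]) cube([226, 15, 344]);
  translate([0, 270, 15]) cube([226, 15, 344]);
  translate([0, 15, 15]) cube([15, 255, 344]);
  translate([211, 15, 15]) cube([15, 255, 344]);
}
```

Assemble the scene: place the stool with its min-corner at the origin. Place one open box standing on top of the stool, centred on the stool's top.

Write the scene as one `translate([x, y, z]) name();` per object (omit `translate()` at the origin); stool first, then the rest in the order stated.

stool();
translate([25, 11, 400]) open_box();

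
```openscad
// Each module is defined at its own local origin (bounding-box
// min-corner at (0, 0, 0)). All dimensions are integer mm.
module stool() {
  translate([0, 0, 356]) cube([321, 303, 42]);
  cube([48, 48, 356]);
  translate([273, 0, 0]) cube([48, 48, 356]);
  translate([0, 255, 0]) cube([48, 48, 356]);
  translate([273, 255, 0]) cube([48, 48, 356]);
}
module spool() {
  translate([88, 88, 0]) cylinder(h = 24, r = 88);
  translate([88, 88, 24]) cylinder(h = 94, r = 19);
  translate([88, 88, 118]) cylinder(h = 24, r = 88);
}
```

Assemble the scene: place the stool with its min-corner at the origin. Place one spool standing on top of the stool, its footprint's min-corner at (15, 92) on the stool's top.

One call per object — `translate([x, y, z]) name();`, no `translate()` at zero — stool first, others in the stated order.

stool();
translate([15, 92, 398]) spool();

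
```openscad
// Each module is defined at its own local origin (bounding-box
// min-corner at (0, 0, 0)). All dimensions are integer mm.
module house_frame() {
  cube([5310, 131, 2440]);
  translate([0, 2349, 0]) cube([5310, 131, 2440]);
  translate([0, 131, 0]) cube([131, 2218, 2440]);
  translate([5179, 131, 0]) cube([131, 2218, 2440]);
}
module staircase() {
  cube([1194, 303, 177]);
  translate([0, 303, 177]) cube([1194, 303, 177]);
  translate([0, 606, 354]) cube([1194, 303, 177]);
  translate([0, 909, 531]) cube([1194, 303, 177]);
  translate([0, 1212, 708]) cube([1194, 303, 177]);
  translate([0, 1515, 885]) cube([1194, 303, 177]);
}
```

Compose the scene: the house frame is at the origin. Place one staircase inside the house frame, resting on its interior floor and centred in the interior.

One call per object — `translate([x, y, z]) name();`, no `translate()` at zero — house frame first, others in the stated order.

house_frame();
translate([2058, 331, 0]) staircase();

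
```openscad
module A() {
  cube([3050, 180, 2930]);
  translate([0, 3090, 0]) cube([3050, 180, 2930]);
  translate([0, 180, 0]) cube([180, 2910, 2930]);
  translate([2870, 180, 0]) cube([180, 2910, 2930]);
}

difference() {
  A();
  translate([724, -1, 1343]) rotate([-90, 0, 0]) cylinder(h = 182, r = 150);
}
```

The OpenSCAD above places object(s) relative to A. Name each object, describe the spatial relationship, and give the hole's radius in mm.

The subtracted cylinder has r = 150 mm.

A is a house frame. The house frame has a circular hole through its front wall. The hole's radius is 150 mm.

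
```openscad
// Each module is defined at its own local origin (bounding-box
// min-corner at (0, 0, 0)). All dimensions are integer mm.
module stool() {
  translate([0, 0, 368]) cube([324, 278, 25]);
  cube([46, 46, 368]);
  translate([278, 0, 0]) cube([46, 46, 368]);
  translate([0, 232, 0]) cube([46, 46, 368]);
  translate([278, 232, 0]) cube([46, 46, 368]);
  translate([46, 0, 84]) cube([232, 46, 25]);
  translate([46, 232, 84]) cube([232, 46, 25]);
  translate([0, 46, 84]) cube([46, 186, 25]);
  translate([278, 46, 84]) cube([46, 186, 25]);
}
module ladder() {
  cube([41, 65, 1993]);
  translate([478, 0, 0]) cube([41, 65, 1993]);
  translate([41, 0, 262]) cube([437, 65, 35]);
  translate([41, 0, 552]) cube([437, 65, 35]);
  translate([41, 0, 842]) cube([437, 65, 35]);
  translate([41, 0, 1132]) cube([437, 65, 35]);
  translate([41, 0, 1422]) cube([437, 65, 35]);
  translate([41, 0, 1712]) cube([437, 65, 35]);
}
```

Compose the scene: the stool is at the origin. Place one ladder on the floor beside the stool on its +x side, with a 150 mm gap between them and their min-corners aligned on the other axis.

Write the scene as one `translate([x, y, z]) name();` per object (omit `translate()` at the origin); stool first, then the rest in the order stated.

stool();
translate([474, 0, 0]) ladder();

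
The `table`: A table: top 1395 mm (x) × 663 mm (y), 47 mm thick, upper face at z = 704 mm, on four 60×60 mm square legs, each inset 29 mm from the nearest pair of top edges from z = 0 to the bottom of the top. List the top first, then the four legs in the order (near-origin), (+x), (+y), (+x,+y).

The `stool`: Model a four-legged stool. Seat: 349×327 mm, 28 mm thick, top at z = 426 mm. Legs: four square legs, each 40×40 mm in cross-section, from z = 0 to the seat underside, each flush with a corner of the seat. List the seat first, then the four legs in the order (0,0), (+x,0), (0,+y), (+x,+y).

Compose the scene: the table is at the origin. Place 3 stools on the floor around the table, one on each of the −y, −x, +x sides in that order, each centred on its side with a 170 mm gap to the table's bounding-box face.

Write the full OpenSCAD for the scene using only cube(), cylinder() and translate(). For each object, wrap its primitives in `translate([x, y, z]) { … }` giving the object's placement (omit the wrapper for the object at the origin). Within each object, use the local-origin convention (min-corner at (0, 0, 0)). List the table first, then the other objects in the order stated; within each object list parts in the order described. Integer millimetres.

translate([0, 0, 657]) cube([1395, 663, 47]);
translate([29, 29, 0]) cube([60, 60, 657]);
translate([1306, 29, 0]) cube([60, 60, 657]);
translate([29, 574, 0]) cube([60, 60, 657]);
translate([1306, 574, 0]) cube([60, 60, 657]);
translate([523, -497, 0]) {
  translate([0, 0, 398]) cube([349, 327, 28]);
  cube([40, 40, 398]);
  translate([309, 0, 0]) cube([40, 40, 398]);
  translate([0, 287, 0]) cube([40, 40, 398]);
  translate([309, 287, 0]) cube([40, 40, 398]);
}
translate([-519, 168, 0]) {
  translate([0, 0, 398]) cube([349, 327, 28]);
  cube([40, 40, 398]);
  translate([309, 0, 0]) cube([40, 40, 398]);
  translate([0, 287, 0]) cube([40, 40, 398]);
  translate([309, 287, 0]) cube([40, 40, 398]);
}
translate([1565, 168, 0]) {
  translate([0, 0, 398]) cube([349, 327, 28]);
  cube([40, 40, 398]);
  translate([309, 0, 0]) cube([40, 40, 398]);
  translate([0, 287, 0]) cube([40, 40, 398]);
  translate([309, 287, 0]) cube([40, 40, 398]);
}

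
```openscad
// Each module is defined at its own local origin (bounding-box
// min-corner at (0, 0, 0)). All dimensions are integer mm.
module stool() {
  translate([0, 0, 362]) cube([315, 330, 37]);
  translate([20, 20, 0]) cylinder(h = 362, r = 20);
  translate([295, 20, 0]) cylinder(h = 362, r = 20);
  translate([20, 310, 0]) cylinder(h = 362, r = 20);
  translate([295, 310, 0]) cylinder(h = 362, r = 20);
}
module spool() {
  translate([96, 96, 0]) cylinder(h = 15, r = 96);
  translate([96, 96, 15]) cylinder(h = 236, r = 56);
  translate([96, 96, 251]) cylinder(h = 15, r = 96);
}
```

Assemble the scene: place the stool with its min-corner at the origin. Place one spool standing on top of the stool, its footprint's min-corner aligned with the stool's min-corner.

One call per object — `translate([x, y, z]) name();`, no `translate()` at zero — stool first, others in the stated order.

stool();
translate([0, 0, 399]) spool();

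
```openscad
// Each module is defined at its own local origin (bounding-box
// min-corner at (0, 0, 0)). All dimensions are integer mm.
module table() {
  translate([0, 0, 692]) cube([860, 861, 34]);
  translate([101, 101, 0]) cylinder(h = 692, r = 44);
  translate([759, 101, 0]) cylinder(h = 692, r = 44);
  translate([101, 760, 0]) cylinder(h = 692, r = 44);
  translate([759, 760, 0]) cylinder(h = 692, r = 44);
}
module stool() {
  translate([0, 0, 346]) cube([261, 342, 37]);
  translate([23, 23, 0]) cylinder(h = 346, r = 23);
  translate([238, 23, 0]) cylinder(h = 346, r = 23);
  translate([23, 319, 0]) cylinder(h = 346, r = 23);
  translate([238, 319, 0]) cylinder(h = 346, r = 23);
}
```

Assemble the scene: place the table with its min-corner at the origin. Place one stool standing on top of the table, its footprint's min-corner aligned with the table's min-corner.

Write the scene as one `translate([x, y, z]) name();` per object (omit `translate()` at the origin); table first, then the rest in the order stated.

table();
translate([0, 0, 726]) stool();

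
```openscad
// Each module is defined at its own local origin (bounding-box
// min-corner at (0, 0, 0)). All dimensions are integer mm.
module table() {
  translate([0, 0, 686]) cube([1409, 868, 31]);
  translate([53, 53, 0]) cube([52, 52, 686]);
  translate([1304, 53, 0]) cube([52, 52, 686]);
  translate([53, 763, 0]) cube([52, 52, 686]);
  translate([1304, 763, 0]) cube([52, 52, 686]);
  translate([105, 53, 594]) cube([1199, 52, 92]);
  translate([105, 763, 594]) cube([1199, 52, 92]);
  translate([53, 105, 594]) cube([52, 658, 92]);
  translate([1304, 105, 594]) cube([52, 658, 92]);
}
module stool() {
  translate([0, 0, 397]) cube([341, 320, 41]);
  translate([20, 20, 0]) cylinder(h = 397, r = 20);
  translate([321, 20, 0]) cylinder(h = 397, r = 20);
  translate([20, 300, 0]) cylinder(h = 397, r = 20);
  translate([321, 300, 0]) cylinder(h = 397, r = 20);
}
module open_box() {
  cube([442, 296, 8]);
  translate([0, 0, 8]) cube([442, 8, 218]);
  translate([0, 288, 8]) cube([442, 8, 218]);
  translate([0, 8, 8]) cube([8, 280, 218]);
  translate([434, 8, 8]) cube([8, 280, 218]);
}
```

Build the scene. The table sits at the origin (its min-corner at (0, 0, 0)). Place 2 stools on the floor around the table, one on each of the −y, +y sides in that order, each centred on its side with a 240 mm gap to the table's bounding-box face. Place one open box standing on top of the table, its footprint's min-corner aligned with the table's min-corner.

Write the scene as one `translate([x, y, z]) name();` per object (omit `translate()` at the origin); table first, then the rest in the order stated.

table();
translate([534, -560, 0]) stool();
translate([534, 1108, 0]) stool();
translate([0, 0, 717]) open_box();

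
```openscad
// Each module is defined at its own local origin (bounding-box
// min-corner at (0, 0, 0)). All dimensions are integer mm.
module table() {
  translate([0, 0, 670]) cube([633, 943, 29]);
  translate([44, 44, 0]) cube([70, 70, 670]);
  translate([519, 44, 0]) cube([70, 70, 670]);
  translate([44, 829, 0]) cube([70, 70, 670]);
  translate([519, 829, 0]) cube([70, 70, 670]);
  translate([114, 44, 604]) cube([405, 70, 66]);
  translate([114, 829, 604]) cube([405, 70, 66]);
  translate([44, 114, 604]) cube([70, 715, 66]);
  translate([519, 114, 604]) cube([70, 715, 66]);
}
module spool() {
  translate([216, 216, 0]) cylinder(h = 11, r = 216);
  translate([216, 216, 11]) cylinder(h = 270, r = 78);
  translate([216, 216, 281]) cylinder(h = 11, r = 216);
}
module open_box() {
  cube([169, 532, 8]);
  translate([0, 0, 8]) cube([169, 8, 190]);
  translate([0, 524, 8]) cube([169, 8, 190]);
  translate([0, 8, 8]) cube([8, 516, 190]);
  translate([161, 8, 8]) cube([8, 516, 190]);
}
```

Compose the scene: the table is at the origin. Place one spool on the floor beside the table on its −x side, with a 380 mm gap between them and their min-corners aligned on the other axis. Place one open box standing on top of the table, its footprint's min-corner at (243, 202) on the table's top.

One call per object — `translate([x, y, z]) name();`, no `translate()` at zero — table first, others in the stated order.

table();
translate([-812, 0, 0]) spool();
translate([243, 202, 699]) open_box();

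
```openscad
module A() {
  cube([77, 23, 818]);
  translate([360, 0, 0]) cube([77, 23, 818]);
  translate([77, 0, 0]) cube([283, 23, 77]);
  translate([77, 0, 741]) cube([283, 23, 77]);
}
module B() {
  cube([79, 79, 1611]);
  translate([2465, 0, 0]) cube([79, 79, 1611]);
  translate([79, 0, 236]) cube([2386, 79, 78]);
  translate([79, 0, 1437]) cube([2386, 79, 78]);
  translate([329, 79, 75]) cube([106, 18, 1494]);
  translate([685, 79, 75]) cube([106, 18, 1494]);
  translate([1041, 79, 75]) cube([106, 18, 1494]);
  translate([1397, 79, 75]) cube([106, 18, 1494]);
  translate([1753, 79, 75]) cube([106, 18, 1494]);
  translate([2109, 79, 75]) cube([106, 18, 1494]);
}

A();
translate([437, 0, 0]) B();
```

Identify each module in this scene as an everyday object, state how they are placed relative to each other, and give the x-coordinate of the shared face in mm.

The picture frame's +x face and the fence section's −x face are both at x = 437 mm.

A is a picture frame. B is a fence section. The fence section is against the picture frame's +x side, with their −y faces flush. The x-coordinate of the shared face is 437 mm.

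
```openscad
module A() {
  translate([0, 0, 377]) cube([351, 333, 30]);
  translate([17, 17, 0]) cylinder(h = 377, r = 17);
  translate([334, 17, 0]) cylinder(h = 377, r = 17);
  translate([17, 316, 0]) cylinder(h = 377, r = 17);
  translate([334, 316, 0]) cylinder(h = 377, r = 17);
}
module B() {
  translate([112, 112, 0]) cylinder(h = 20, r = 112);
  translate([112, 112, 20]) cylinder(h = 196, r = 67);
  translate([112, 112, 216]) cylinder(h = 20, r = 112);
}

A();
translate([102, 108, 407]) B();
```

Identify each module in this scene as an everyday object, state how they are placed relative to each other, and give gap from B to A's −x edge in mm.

A is a stool. B is a spool. The spool is on top of the stool. The gap from the spool to the stool's −x edge is 102 mm.

The spool's min-x is at 102; the stool's min-x is 0; gap = 102 mm.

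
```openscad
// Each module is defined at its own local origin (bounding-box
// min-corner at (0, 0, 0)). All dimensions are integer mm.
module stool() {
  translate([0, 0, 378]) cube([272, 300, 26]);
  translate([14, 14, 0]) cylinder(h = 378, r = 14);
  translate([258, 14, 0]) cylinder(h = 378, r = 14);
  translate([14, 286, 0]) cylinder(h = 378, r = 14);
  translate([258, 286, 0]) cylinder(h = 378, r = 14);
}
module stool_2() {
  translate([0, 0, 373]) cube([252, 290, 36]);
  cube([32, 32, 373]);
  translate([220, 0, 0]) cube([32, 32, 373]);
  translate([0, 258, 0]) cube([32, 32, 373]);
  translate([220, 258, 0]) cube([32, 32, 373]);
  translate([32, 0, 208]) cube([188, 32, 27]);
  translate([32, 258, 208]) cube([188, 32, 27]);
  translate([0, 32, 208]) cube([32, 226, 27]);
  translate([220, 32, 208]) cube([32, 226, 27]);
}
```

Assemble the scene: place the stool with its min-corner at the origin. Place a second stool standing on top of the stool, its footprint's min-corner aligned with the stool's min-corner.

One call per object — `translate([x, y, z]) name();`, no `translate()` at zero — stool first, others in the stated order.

stool();
translate([0, 0, 404]) stool_2();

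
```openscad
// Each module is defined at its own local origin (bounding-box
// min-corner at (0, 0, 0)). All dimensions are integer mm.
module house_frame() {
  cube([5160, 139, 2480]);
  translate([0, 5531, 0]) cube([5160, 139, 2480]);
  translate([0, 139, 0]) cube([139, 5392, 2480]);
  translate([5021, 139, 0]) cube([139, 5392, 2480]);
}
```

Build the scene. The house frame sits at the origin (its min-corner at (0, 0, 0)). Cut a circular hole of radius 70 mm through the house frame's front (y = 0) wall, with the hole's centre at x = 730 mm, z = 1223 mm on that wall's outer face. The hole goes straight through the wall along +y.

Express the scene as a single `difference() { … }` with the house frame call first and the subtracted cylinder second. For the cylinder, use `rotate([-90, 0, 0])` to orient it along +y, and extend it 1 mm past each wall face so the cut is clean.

difference() {
  house_frame();
  translate([730, -1, 1223]) rotate([-90, 0, 0]) cylinder(h = 141, r = 70);
}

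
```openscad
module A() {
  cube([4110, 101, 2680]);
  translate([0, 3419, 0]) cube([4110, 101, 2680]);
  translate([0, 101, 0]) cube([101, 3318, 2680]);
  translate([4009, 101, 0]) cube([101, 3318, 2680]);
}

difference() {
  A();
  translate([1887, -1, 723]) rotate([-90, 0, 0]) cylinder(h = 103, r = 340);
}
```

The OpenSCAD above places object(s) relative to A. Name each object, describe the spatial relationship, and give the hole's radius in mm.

A is a house frame. The house frame has a circular hole through its front wall. The hole's radius is 340 mm.

The subtracted cylinder has r = 340 mm.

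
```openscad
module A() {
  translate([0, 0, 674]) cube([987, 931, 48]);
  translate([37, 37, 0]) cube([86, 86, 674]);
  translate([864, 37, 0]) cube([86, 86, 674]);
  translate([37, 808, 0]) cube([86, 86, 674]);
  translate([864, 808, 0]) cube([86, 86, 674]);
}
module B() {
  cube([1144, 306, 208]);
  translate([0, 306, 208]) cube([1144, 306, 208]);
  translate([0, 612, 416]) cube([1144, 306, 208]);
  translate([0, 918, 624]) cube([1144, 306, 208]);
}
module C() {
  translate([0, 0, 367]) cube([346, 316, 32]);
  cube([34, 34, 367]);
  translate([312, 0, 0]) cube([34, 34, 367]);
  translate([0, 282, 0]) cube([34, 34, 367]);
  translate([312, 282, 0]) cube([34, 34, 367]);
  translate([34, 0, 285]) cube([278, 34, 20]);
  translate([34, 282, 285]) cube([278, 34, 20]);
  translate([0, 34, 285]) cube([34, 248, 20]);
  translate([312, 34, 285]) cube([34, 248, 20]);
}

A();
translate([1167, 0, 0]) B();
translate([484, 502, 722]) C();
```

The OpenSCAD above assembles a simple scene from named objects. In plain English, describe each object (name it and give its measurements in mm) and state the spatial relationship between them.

A is a rectangular dining table. The top is 987×931×48 mm with its upper surface at z = 722 mm. It stands on four 86×86 mm square legs, each inset 37 mm from the nearest pair of top edges, running from the floor to the underside of the top.

B is a run of 4 identical solid stair steps. Each tread is 1144×306 mm and each step block is 208 mm high. Step 1 rests on the floor; step k is offset from step 1 by (k−1)×306 mm in y and (k−1)×208 mm in z.

C is a four-legged stool. The seat is a 346×316×32 mm slab whose top surface is at z = 399 mm; four square legs, each 34×34 mm in cross-section, run from the floor (z = 0) to the underside of the seat, each flush with a corner of the seat. Four stretchers, 34 mm wide and 20 mm tall, connect adjacent legs with their undersides at z = 285 mm, each running between the inner faces of the legs it joins and aligned with the legs' outer faces on the other axis.

The staircase is on the floor beside the table on its +x side. The stool is on top of the table.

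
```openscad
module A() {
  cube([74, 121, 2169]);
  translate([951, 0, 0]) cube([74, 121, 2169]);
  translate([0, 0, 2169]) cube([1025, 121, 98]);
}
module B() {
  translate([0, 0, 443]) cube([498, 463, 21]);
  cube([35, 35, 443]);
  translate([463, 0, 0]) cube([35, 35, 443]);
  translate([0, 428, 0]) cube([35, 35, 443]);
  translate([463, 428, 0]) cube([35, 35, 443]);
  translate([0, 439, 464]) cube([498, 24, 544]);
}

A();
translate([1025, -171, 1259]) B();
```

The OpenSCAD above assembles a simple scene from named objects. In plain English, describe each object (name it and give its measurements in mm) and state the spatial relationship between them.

A is a rectangular door frame: two vertical jambs of 74×121 mm section, 2169 mm tall, with a clear opening 877 mm wide between their inner faces. A header 98 mm tall and 121 mm deep lies on top of the jambs and spans the full outside width.

B is a chair. The seat is a 498×463×21 mm slab with its top at z = 464 mm, on four 35×35 mm corner legs (flush with the seat edges, standing on z = 0). A flat backrest 24 mm thick, 544 mm tall, spans the full seat width and rises from the seat top along its +y edge, rear face flush with the rear of the seat.

The chair is beside the door frame with their tops flush at z = 2267.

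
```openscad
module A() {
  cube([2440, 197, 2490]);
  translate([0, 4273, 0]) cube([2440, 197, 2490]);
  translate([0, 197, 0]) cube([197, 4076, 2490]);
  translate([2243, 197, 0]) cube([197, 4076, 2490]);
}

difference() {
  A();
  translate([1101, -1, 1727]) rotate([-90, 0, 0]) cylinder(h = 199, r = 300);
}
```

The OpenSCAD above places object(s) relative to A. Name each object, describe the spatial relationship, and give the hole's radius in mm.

A is a house frame. The house frame has a circular hole through its front wall. The hole's radius is 300 mm.

The subtracted cylinder has r = 300 mm.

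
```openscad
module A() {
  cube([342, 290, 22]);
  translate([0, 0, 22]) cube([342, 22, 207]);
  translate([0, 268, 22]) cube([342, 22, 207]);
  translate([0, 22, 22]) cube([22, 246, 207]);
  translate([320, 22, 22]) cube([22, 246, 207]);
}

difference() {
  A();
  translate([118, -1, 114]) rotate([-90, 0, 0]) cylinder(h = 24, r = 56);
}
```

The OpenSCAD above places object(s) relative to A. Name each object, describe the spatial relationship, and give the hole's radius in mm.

A is an open box. The open box has a circular hole through its front wall. The hole's radius is 56 mm.

The subtracted cylinder has r = 56 mm.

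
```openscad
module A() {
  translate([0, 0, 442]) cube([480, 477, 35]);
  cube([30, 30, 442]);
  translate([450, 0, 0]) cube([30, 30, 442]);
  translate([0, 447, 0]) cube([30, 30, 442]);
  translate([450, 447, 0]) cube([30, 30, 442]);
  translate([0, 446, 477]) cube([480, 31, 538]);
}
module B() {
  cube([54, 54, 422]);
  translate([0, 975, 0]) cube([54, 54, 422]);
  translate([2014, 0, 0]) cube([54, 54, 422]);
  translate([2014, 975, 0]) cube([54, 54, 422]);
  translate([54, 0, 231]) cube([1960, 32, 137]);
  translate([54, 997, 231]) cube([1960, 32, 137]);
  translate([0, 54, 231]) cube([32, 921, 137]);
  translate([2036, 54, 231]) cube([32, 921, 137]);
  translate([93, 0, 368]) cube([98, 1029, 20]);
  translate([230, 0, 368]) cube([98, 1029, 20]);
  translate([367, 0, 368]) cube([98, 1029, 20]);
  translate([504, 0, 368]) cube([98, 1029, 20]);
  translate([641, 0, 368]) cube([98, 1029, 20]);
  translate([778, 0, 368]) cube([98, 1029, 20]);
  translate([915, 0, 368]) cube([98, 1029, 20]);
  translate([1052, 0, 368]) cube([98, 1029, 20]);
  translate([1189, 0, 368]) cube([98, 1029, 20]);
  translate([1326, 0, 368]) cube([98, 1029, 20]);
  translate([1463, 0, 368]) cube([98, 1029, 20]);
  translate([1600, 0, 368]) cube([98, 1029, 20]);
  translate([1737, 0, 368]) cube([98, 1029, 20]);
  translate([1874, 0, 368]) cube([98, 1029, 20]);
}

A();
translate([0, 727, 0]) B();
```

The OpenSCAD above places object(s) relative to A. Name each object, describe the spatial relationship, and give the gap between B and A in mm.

The bed frame's nearest face is 250 mm from the chair's +y face.

A is a chair. B is a bed frame. The bed frame is on the floor beside the chair on its +y side. The gap between the bed frame and the chair is 250 mm.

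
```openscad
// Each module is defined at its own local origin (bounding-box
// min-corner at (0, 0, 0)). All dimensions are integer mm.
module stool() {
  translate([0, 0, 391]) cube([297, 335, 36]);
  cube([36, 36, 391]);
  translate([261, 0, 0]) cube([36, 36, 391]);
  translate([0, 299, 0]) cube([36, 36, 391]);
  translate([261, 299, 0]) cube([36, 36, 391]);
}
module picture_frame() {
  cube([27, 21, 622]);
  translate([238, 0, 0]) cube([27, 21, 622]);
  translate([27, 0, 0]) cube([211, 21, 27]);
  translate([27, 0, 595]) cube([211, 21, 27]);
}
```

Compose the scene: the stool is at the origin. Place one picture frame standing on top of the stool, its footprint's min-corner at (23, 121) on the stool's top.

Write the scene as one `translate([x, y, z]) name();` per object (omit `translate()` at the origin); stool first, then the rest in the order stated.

stool();
translate([23, 121, 427]) picture_frame();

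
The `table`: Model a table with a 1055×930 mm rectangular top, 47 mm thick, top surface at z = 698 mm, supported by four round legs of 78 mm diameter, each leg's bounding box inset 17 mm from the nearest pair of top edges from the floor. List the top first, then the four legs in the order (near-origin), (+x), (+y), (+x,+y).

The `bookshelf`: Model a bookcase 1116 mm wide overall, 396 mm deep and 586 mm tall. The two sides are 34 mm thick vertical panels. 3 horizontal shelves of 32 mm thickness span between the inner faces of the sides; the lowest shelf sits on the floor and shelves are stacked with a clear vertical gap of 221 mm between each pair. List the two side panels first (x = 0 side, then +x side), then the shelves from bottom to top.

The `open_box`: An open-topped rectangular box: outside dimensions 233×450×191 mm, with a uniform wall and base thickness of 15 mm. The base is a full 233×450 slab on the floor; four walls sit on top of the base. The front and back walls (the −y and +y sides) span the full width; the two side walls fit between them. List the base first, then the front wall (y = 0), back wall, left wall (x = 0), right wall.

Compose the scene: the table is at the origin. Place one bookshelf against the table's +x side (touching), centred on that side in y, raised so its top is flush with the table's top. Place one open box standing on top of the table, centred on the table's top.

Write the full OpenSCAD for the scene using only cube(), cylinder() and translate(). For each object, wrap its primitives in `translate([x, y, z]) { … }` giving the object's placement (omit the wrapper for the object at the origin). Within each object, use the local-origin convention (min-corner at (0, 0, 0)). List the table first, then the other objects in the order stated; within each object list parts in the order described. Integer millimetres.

translate([0, 0, 651]) cube([1055, 930, 47]);
translate([56, 56, 0]) cylinder(h = 651, r = 39);
translate([999, 56, 0]) cylinder(h = 651, r = 39);
translate([56, 874, 0]) cylinder(h = 651, r = 39);
translate([999, 874, 0]) cylinder(h = 651, r = 39);
translate([1055, 267, 112]) {
  cube([34, 396, 586]);
  translate([1082, 0, 0]) cube([34, 396, 586]);
  translate([34, 0, 0]) cube([1048, 396, 32]);
  translate([34, 0, 253]) cube([1048, 396, 32]);
  translate([34, 0, 506]) cube([1048, 396, 32]);
}
translate([411, 240, 698]) {
  cube([233, 450, 15]);
  translate([0, 0, 15]) cube([233, 15, 176]);
  translate([0, 435, 15]) cube([233, 15, 176]);
  translate([0, 15, 15]) cube([15, 420, 176]);
  translate([218, 15, 15]) cube([15, 420, 176]);
}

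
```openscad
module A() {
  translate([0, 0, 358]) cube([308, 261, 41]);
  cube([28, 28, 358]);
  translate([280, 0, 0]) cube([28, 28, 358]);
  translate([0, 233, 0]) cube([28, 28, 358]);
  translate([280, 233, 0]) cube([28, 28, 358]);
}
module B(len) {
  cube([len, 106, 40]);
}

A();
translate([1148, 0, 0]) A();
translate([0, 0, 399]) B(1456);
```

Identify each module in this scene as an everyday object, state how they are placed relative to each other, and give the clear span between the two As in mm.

Second stool starts at x = 1148; first ends at x = 308; clear span = 1148 − 308 = 840 mm.

A is a stool. B is a beam. A beam spans the tops of two stools. The clear span between the two stools is 840 mm.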